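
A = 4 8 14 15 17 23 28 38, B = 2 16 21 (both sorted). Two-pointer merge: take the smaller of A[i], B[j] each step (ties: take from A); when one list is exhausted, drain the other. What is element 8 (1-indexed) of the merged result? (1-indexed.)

[i=1,j=1] A[i]=4>B[j]=2 take 2 → j++
[i=1,j=2] A[i]=4<=B[j]=16 take 4 → i++
[i=2,j=2] A[i]=8<=B[j]=16 take 8 → i++
[i=3,j=2] A[i]=14<=B[j]=16 take 14 → i++
[i=4,j=2] A[i]=15<=B[j]=16 take 15 → i++
[i=5,j=2] A[i]=17>B[j]=16 take 16 → j++
[i=5,j=3] A[i]=17<=B[j]=21 take 17 → i++
[i=6,j=3] A[i]=23>B[j]=21 take 21 → j++
[i=6,j=4] B done, take A[i]=23 → i++
[i=7,j=4] B done, take A[i]=28 → i++
[i=8,j=4] B done, take A[i]=38 → i++

merged[8] = 21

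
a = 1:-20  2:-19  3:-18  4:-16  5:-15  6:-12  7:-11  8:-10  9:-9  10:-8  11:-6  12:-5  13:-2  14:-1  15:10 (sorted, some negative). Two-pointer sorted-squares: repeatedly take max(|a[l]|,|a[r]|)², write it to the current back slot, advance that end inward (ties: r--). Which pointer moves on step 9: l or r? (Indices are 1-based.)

[1,15] |-20|>|10| out[15]=400 → l++
[2,15] |-19|>|10| out[14]=361 → l++
[3,15] |-18|>|10| out[13]=324 → l++
[4,15] |-16|>|10| out[12]=256 → l++
[5,15] |-15|>|10| out[11]=225 → l++
[6,15] |-12|>|10| out[10]=144 → l++
[7,15] |-11|>|10| out[9]=121 → l++
[8,15] |-10|<=|10| out[8]=100 → r--
[8,14] |-10|>|-1| out[7]=100 → l++

l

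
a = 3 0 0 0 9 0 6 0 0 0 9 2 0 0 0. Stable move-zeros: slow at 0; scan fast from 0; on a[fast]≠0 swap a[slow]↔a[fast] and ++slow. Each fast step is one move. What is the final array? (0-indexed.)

[3, 9, 6, 9, 2, 0, 0, 0, 0, 0, 0, 0, 0, 0, 0]

(s=0,f=0) a[fast]=3≠0 swap→a[0]=3 → slow++,fast++
(s=1,f=1) a[fast]=0 → fast++
(s=1,f=2) a[fast]=0 → fast++
(s=1,f=3) a[fast]=0 → fast++
(s=1,f=4) a[fast]=9≠0 swap→a[1]=9 → slow++,fast++
(s=2,f=5) a[fast]=0 → fast++
(s=2,f=6) a[fast]=6≠0 swap→a[2]=6 → slow++,fast++
(s=3,f=7) a[fast]=0 → fast++
(s=3,f=8) a[fast]=0 → fast++
(s=3,f=9) a[fast]=0 → fast++
(s=3,f=10) a[fast]=9≠0 swap→a[3]=9 → slow++,fast++
(s=4,f=11) a[fast]=2≠0 swap→a[4]=2 → slow++,fast++
(s=5,f=12) a[fast]=0 → fast++
(s=5,f=13) a[fast]=0 → fast++
(s=5,f=14) a[fast]=0 → fast++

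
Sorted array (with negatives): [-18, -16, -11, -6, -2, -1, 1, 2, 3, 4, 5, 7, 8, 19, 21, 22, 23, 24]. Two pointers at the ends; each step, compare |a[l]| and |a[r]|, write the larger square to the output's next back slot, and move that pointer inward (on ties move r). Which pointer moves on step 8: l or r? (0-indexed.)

l=0 r=17: |-18|<=|24| out[17]=576, r--
l=0 r=16: |-18|<=|23| out[16]=529, r--
l=0 r=15: |-18|<=|22| out[15]=484, r--
l=0 r=14: |-18|<=|21| out[14]=441, r--
l=0 r=13: |-18|<=|19| out[13]=361, r--
l=0 r=12: |-18|>|8| out[12]=324, l++
l=1 r=12: |-16|>|8| out[11]=256, l++
l=2 r=12: |-11|>|8| out[10]=121, l++

l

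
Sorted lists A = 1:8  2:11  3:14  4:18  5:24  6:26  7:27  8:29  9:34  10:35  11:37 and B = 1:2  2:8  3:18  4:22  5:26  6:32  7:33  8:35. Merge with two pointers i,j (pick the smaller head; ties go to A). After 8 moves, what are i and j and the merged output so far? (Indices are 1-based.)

i=5, j=5, merged so far=[2, 8, 8, 11, 14, 18, 18, 22]

[i=1,j=1] A[i]=8>B[j]=2 take 2 → j++
[i=1,j=2] A[i]=8<=B[j]=8 take 8 → i++
[i=2,j=2] A[i]=11>B[j]=8 take 8 → j++
[i=2,j=3] A[i]=11<=B[j]=18 take 11 → i++
[i=3,j=3] A[i]=14<=B[j]=18 take 14 → i++
[i=4,j=3] A[i]=18<=B[j]=18 take 18 → i++
[i=5,j=3] A[i]=24>B[j]=18 take 18 → j++
[i=5,j=4] A[i]=24>B[j]=22 take 22 → j++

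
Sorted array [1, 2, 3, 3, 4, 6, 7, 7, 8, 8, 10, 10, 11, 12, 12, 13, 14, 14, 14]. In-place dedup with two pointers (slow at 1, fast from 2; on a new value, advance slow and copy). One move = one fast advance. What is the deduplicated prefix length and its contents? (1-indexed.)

length 12; prefix = [1, 2, 3, 4, 6, 7, 8, 10, 11, 12, 13, 14]

slow=1 fast=2: a[fast]=2≠a[slow]=1 write a[2]=2, slow++,fast++
slow=2 fast=3: a[fast]=3≠a[slow]=2 write a[3]=3, slow++,fast++
slow=3 fast=4: a[fast]=3=a[slow] dup, fast++
slow=3 fast=5: a[fast]=4≠a[slow]=3 write a[4]=4, slow++,fast++
slow=4 fast=6: a[fast]=6≠a[slow]=4 write a[5]=6, slow++,fast++
slow=5 fast=7: a[fast]=7≠a[slow]=6 write a[6]=7, slow++,fast++
slow=6 fast=8: a[fast]=7=a[slow] dup, fast++
slow=6 fast=9: a[fast]=8≠a[slow]=7 write a[7]=8, slow++,fast++
slow=7 fast=10: a[fast]=8=a[slow] dup, fast++
slow=7 fast=11: a[fast]=10≠a[slow]=8 write a[8]=10, slow++,fast++
slow=8 fast=12: a[fast]=10=a[slow] dup, fast++
slow=8 fast=13: a[fast]=11≠a[slow]=10 write a[9]=11, slow++,fast++
slow=9 fast=14: a[fast]=12≠a[slow]=11 write a[10]=12, slow++,fast++
slow=10 fast=15: a[fast]=12=a[slow] dup, fast++
slow=10 fast=16: a[fast]=13≠a[slow]=12 write a[11]=13, slow++,fast++
slow=11 fast=17: a[fast]=14≠a[slow]=13 write a[12]=14, slow++,fast++
slow=12 fast=18: a[fast]=14=a[slow] dup, fast++
slow=12 fast=19: a[fast]=14=a[slow] dup, fast++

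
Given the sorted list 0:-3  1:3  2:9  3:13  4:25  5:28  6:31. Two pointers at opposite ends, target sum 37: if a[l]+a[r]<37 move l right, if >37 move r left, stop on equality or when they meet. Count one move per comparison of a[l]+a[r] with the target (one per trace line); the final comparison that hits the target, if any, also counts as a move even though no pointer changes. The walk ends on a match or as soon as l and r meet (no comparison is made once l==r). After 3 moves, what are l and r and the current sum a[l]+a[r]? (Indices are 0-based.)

l=2, r=5, sum=37

[0,6] -3+31=28 <37 → l++
[1,6] 3+31=34 <37 → l++
[2,6] 9+31=40 >37 → r--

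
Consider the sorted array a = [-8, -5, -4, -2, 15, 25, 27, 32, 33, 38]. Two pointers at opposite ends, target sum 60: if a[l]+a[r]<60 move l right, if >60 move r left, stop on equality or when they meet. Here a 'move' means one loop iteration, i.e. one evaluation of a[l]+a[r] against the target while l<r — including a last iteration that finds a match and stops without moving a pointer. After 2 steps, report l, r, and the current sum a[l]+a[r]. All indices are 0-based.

l=2, r=9, sum=34

l=0 r=9: -8+38=30 <60, l++
l=1 r=9: -5+38=33 <60, l++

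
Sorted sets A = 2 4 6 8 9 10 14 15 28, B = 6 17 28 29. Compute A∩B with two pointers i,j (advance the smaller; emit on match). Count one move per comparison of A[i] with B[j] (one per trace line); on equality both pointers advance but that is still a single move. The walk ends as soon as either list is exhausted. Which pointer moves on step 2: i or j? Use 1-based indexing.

i

[i=1,j=1] 2<6 → i++
[i=2,j=1] 4<6 → i++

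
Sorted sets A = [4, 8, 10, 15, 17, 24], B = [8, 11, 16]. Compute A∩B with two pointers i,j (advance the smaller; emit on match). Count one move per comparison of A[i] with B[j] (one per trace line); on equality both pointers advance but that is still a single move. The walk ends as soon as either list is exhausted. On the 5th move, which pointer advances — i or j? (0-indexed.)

i

i=0 j=0: 4<8, i++
i=1 j=0: 8==8 emit, i++,j++
i=2 j=1: 10<11, i++
i=3 j=1: 15>11, j++
i=3 j=2: 15<16, i++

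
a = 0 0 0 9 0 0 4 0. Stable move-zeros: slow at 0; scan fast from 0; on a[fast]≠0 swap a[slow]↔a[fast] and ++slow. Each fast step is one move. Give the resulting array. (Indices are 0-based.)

(s=0,f=0) a[fast]=0 → fast++
(s=0,f=1) a[fast]=0 → fast++
(s=0,f=2) a[fast]=0 → fast++
(s=0,f=3) a[fast]=9≠0 swap→a[0]=9 → slow++,fast++
(s=1,f=4) a[fast]=0 → fast++
(s=1,f=5) a[fast]=0 → fast++
(s=1,f=6) a[fast]=4≠0 swap→a[1]=4 → slow++,fast++
(s=2,f=7) a[fast]=0 → fast++

[9, 4, 0, 0, 0, 0, 0, 0]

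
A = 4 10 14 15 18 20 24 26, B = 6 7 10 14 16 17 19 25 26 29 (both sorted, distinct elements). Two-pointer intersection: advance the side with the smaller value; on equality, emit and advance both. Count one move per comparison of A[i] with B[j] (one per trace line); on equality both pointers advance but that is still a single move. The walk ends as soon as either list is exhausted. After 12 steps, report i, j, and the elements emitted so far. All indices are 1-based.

i=8, j=8, emitted=[10, 14]

i=1 j=1: 4<6, i++
i=2 j=1: 10>6, j++
i=2 j=2: 10>7, j++
i=2 j=3: 10==10 emit, i++,j++
i=3 j=4: 14==14 emit, i++,j++
i=4 j=5: 15<16, i++
i=5 j=5: 18>16, j++
i=5 j=6: 18>17, j++
i=5 j=7: 18<19, i++
i=6 j=7: 20>19, j++
i=6 j=8: 20<25, i++
i=7 j=8: 24<25, i++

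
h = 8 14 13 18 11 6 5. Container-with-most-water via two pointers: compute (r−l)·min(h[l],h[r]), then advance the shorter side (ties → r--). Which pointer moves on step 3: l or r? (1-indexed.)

l

[1,7] min(8,5)*6=30 best=30 * → r--
[1,6] min(8,6)*5=30 best=30 → r--
[1,5] min(8,11)*4=32 best=32 * → l++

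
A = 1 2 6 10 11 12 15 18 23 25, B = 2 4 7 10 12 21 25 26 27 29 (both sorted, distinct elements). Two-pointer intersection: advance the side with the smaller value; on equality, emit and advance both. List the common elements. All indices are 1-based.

[i=1,j=1] 1<2 → i++
[i=2,j=1] 2==2 emit → i++,j++
[i=3,j=2] 6>4 → j++
[i=3,j=3] 6<7 → i++
[i=4,j=3] 10>7 → j++
[i=4,j=4] 10==10 emit → i++,j++
[i=5,j=5] 11<12 → i++
[i=6,j=5] 12==12 emit → i++,j++
[i=7,j=6] 15<21 → i++
[i=8,j=6] 18<21 → i++
[i=9,j=6] 23>21 → j++
[i=9,j=7] 23<25 → i++
[i=10,j=7] 25==25 emit → i++,j++

intersection = [2, 10, 12, 25]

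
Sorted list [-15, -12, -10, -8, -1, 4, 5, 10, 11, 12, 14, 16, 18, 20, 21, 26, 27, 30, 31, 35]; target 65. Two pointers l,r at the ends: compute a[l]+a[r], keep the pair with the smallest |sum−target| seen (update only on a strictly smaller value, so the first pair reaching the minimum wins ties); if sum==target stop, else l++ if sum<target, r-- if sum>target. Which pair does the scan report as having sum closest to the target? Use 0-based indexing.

l=0 r=19: -15+35=20 d=45 *, l++
l=1 r=19: -12+35=23 d=42 *, l++
l=2 r=19: -10+35=25 d=40 *, l++
l=3 r=19: -8+35=27 d=38 *, l++
l=4 r=19: -1+35=34 d=31 *, l++
l=5 r=19: 4+35=39 d=26 *, l++
l=6 r=19: 5+35=40 d=25 *, l++
l=7 r=19: 10+35=45 d=20 *, l++
l=8 r=19: 11+35=46 d=19 *, l++
l=9 r=19: 12+35=47 d=18 *, l++
l=10 r=19: 14+35=49 d=16 *, l++
l=11 r=19: 16+35=51 d=14 *, l++
l=12 r=19: 18+35=53 d=12 *, l++
l=13 r=19: 20+35=55 d=10 *, l++
l=14 r=19: 21+35=56 d=9 *, l++
l=15 r=19: 26+35=61 d=4 *, l++
l=16 r=19: 27+35=62 d=3 *, l++
l=17 r=19: 30+35=65 d=0 *, stop

pair (30, 35) with sum 65 (|Δ|=0)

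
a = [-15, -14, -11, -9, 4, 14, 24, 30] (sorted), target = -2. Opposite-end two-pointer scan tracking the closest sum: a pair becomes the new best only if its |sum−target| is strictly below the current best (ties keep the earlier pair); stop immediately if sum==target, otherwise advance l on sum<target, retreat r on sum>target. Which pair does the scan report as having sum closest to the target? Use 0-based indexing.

pair (-15, 14) with sum -1 (|Δ|=1)

[0,7] -15+30=15 d=17 * → r--
[0,6] -15+24=9 d=11 * → r--
[0,5] -15+14=-1 d=1 * → r--
[0,4] -15+4=-11 d=9 → l++
[1,4] -14+4=-10 d=8 → l++
[2,4] -11+4=-7 d=5 → l++
[3,4] -9+4=-5 d=3 → l++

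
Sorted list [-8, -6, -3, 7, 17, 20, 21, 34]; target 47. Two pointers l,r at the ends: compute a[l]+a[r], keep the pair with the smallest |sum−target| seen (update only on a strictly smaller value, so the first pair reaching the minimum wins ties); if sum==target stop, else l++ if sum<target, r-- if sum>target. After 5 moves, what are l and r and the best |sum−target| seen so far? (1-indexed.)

l=1 r=8: -8+34=26 d=21 *, l++
l=2 r=8: -6+34=28 d=19 *, l++
l=3 r=8: -3+34=31 d=16 *, l++
l=4 r=8: 7+34=41 d=6 *, l++
l=5 r=8: 17+34=51 d=4 *, r--

l=5, r=7, best |Δ|=4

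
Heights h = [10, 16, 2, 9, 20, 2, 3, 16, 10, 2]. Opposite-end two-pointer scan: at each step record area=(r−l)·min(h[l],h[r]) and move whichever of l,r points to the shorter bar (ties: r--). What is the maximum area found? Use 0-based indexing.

[0,9] min(10,2)*9=18 best=18 * → r--
[0,8] min(10,10)*8=80 best=80 * → r--
[0,7] min(10,16)*7=70 best=80 → l++
[1,7] min(16,16)*6=96 best=96 * → r--
[1,6] min(16,3)*5=15 best=96 → r--
[1,5] min(16,2)*4=8 best=96 → r--
[1,4] min(16,20)*3=48 best=96 → l++
[2,4] min(2,20)*2=4 best=96 → l++
[3,4] min(9,20)*1=9 best=96 → l++

max area = 96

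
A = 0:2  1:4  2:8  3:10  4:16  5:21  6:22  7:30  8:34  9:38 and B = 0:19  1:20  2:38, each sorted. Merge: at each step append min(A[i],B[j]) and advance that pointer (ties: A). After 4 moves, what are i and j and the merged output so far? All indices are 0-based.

[i=0,j=0] A[i]=2<=B[j]=19 take 2 → i++
[i=1,j=0] A[i]=4<=B[j]=19 take 4 → i++
[i=2,j=0] A[i]=8<=B[j]=19 take 8 → i++
[i=3,j=0] A[i]=10<=B[j]=19 take 10 → i++

i=4, j=0, merged so far=[2, 4, 8, 10]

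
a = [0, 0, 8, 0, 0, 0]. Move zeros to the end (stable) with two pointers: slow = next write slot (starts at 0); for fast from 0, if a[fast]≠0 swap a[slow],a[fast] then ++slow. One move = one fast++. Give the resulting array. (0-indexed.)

slow=0 fast=0: a[fast]=0, fast++
slow=0 fast=1: a[fast]=0, fast++
slow=0 fast=2: a[fast]=8≠0 swap→a[0]=8, slow++,fast++
slow=1 fast=3: a[fast]=0, fast++
slow=1 fast=4: a[fast]=0, fast++
slow=1 fast=5: a[fast]=0, fast++

[8, 0, 0, 0, 0, 0]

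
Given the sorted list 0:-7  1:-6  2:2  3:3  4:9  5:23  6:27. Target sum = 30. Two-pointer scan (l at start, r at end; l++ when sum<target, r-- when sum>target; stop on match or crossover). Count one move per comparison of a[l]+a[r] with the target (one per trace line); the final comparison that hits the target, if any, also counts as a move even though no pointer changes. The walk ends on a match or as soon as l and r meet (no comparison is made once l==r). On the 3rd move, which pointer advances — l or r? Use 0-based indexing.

l=0 r=6: -7+27=20 <30, l++
l=1 r=6: -6+27=21 <30, l++
l=2 r=6: 2+27=29 <30, l++

l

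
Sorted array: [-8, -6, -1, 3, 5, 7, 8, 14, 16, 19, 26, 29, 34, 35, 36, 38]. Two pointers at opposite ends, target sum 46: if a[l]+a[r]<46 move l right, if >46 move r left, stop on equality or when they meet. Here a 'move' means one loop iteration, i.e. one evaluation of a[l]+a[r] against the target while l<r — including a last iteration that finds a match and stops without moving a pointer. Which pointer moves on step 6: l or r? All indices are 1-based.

[1,16] -8+38=30 <46 → l++
[2,16] -6+38=32 <46 → l++
[3,16] -1+38=37 <46 → l++
[4,16] 3+38=41 <46 → l++
[5,16] 5+38=43 <46 → l++
[6,16] 7+38=45 <46 → l++

l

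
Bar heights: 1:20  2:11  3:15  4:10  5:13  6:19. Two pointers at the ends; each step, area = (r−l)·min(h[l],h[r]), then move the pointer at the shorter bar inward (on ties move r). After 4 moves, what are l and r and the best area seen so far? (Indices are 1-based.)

[1,6] min(20,19)*5=95 best=95 * → r--
[1,5] min(20,13)*4=52 best=95 → r--
[1,4] min(20,10)*3=30 best=95 → r--
[1,3] min(20,15)*2=30 best=95 → r--

l=1, r=2, best area=95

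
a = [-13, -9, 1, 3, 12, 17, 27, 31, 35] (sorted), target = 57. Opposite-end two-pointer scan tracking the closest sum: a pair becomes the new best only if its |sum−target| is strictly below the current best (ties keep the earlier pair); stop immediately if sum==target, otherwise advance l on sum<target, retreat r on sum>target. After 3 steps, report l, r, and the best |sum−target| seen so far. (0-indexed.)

l=3, r=8, best |Δ|=21

l=0 r=8: -13+35=22 d=35 *, l++
l=1 r=8: -9+35=26 d=31 *, l++
l=2 r=8: 1+35=36 d=21 *, l++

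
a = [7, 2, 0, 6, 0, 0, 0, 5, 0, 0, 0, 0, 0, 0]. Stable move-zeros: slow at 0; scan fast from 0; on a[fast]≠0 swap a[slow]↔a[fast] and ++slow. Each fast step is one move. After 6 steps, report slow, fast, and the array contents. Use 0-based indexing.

slow=3, fast=6, a=[7, 2, 6, 0, 0, 0, 0, 5, 0, 0, 0, 0, 0, 0]

slow=0 fast=0: a[fast]=7≠0 swap→a[0]=7, slow++,fast++
slow=1 fast=1: a[fast]=2≠0 swap→a[1]=2, slow++,fast++
slow=2 fast=2: a[fast]=0, fast++
slow=2 fast=3: a[fast]=6≠0 swap→a[2]=6, slow++,fast++
slow=3 fast=4: a[fast]=0, fast++
slow=3 fast=5: a[fast]=0, fast++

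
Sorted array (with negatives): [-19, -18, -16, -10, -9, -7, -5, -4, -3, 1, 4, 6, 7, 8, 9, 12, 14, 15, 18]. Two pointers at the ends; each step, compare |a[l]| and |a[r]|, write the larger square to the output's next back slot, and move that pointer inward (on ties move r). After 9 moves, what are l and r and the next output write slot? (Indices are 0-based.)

l=4, r=13, next write slot=9

[0,18] |-19|>|18| out[18]=361 → l++
[1,18] |-18|<=|18| out[17]=324 → r--
[1,17] |-18|>|15| out[16]=324 → l++
[2,17] |-16|>|15| out[15]=256 → l++
[3,17] |-10|<=|15| out[14]=225 → r--
[3,16] |-10|<=|14| out[13]=196 → r--
[3,15] |-10|<=|12| out[12]=144 → r--
[3,14] |-10|>|9| out[11]=100 → l++
[4,14] |-9|<=|9| out[10]=81 → r--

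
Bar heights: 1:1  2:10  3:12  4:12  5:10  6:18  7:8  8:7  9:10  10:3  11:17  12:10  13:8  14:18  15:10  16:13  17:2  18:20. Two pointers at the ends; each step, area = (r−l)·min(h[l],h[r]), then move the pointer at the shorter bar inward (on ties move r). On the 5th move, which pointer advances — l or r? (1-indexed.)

l

[1,18] min(1,20)*17=17 best=17 * → l++
[2,18] min(10,20)*16=160 best=160 * → l++
[3,18] min(12,20)*15=180 best=180 * → l++
[4,18] min(12,20)*14=168 best=180 → l++
[5,18] min(10,20)*13=130 best=180 → l++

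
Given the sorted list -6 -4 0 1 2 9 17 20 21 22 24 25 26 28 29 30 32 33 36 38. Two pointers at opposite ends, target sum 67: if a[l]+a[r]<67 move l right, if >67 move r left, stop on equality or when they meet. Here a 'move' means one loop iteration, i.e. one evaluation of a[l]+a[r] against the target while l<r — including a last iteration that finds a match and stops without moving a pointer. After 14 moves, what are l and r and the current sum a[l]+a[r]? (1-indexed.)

l=1 r=20: -6+38=32 <67, l++
l=2 r=20: -4+38=34 <67, l++
l=3 r=20: 0+38=38 <67, l++
l=4 r=20: 1+38=39 <67, l++
l=5 r=20: 2+38=40 <67, l++
l=6 r=20: 9+38=47 <67, l++
l=7 r=20: 17+38=55 <67, l++
l=8 r=20: 20+38=58 <67, l++
l=9 r=20: 21+38=59 <67, l++
l=10 r=20: 22+38=60 <67, l++
l=11 r=20: 24+38=62 <67, l++
l=12 r=20: 25+38=63 <67, l++
l=13 r=20: 26+38=64 <67, l++
l=14 r=20: 28+38=66 <67, l++

l=15, r=20, sum=67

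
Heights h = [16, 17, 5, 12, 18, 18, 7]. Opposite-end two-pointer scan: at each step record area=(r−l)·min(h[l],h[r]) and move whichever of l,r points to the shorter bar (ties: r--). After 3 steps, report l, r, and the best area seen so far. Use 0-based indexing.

l=2, r=5, best area=80

[0,6] min(16,7)*6=42 best=42 * → r--
[0,5] min(16,18)*5=80 best=80 * → l++
[1,5] min(17,18)*4=68 best=80 → l++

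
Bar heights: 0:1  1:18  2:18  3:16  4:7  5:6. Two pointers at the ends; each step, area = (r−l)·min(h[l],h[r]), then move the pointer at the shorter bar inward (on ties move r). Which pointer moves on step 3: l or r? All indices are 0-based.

r

l=0 r=5: min(1,6)*5=5 best=5 *, l++
l=1 r=5: min(18,6)*4=24 best=24 *, r--
l=1 r=4: min(18,7)*3=21 best=24, r--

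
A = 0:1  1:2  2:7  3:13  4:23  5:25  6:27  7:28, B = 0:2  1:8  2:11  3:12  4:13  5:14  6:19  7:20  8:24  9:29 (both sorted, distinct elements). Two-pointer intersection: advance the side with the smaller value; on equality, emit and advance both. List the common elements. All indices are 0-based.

[i=0,j=0] 1<2 → i++
[i=1,j=0] 2==2 emit → i++,j++
[i=2,j=1] 7<8 → i++
[i=3,j=1] 13>8 → j++
[i=3,j=2] 13>11 → j++
[i=3,j=3] 13>12 → j++
[i=3,j=4] 13==13 emit → i++,j++
[i=4,j=5] 23>14 → j++
[i=4,j=6] 23>19 → j++
[i=4,j=7] 23>20 → j++
[i=4,j=8] 23<24 → i++
[i=5,j=8] 25>24 → j++
[i=5,j=9] 25<29 → i++
[i=6,j=9] 27<29 → i++
[i=7,j=9] 28<29 → i++

intersection = [2, 13]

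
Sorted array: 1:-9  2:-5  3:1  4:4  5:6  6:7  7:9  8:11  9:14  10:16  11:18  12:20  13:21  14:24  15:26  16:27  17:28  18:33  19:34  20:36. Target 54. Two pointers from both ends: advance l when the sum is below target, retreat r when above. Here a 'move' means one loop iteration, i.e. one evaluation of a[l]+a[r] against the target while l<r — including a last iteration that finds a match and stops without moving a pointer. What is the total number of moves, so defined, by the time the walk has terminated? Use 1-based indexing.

[1,20] -9+36=27 <54 → l++
[2,20] -5+36=31 <54 → l++
[3,20] 1+36=37 <54 → l++
[4,20] 4+36=40 <54 → l++
[5,20] 6+36=42 <54 → l++
[6,20] 7+36=43 <54 → l++
[7,20] 9+36=45 <54 → l++
[8,20] 11+36=47 <54 → l++
[9,20] 14+36=50 <54 → l++
[10,20] 16+36=52 <54 → l++
[11,20] 18+36=54 → found

11 moves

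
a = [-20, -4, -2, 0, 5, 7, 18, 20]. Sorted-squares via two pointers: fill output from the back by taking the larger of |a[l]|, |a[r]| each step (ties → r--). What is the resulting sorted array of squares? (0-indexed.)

[0, 4, 16, 25, 49, 324, 400, 400]

[0,7] |-20|<=|20| out[7]=400 → r--
[0,6] |-20|>|18| out[6]=400 → l++
[1,6] |-4|<=|18| out[5]=324 → r--
[1,5] |-4|<=|7| out[4]=49 → r--
[1,4] |-4|<=|5| out[3]=25 → r--
[1,3] |-4|>|0| out[2]=16 → l++
[2,3] |-2|>|0| out[1]=4 → l++
[3,3] |0|<=|0| out[0]=0 → r--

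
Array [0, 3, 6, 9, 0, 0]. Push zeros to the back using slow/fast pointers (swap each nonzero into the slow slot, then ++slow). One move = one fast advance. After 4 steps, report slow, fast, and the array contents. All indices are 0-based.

(s=0,f=0) a[fast]=0 → fast++
(s=0,f=1) a[fast]=3≠0 swap→a[0]=3 → slow++,fast++
(s=1,f=2) a[fast]=6≠0 swap→a[1]=6 → slow++,fast++
(s=2,f=3) a[fast]=9≠0 swap→a[2]=9 → slow++,fast++

slow=3, fast=4, a=[3, 6, 9, 0, 0, 0]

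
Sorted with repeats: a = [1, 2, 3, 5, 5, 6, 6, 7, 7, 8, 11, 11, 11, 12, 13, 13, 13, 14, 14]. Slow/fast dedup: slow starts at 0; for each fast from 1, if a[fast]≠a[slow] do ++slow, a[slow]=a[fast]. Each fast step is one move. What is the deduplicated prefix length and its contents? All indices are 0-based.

slow=0 fast=1: a[fast]=2≠a[slow]=1 write a[1]=2, slow++,fast++
slow=1 fast=2: a[fast]=3≠a[slow]=2 write a[2]=3, slow++,fast++
slow=2 fast=3: a[fast]=5≠a[slow]=3 write a[3]=5, slow++,fast++
slow=3 fast=4: a[fast]=5=a[slow] dup, fast++
slow=3 fast=5: a[fast]=6≠a[slow]=5 write a[4]=6, slow++,fast++
slow=4 fast=6: a[fast]=6=a[slow] dup, fast++
slow=4 fast=7: a[fast]=7≠a[slow]=6 write a[5]=7, slow++,fast++
slow=5 fast=8: a[fast]=7=a[slow] dup, fast++
slow=5 fast=9: a[fast]=8≠a[slow]=7 write a[6]=8, slow++,fast++
slow=6 fast=10: a[fast]=11≠a[slow]=8 write a[7]=11, slow++,fast++
slow=7 fast=11: a[fast]=11=a[slow] dup, fast++
slow=7 fast=12: a[fast]=11=a[slow] dup, fast++
slow=7 fast=13: a[fast]=12≠a[slow]=11 write a[8]=12, slow++,fast++
slow=8 fast=14: a[fast]=13≠a[slow]=12 write a[9]=13, slow++,fast++
slow=9 fast=15: a[fast]=13=a[slow] dup, fast++
slow=9 fast=16: a[fast]=13=a[slow] dup, fast++
slow=9 fast=17: a[fast]=14≠a[slow]=13 write a[10]=14, slow++,fast++
slow=10 fast=18: a[fast]=14=a[slow] dup, fast++

length 11; prefix = [1, 2, 3, 5, 6, 7, 8, 11, 12, 13, 14]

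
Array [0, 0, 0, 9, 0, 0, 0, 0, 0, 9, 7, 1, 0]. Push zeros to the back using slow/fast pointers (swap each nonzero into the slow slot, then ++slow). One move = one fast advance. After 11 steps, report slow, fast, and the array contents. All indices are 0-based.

(s=0,f=0) a[fast]=0 → fast++
(s=0,f=1) a[fast]=0 → fast++
(s=0,f=2) a[fast]=0 → fast++
(s=0,f=3) a[fast]=9≠0 swap→a[0]=9 → slow++,fast++
(s=1,f=4) a[fast]=0 → fast++
(s=1,f=5) a[fast]=0 → fast++
(s=1,f=6) a[fast]=0 → fast++
(s=1,f=7) a[fast]=0 → fast++
(s=1,f=8) a[fast]=0 → fast++
(s=1,f=9) a[fast]=9≠0 swap→a[1]=9 → slow++,fast++
(s=2,f=10) a[fast]=7≠0 swap→a[2]=7 → slow++,fast++

slow=3, fast=11, a=[9, 9, 7, 0, 0, 0, 0, 0, 0, 0, 0, 1, 0]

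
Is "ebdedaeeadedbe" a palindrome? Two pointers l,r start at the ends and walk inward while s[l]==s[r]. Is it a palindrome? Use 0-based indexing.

palindrome

l=0 r=13: 'e'=='e', l++,r--
l=1 r=12: 'b'=='b', l++,r--
l=2 r=11: 'd'=='d', l++,r--
l=3 r=10: 'e'=='e', l++,r--
l=4 r=9: 'd'=='d', l++,r--
l=5 r=8: 'a'=='a', l++,r--
l=6 r=7: 'e'=='e', l++,r--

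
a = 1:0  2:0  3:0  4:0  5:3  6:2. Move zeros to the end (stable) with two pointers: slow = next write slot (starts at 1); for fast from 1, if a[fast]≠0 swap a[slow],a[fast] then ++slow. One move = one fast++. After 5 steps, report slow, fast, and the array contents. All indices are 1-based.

slow=2, fast=6, a=[3, 0, 0, 0, 0, 2]

(s=1,f=1) a[fast]=0 → fast++
(s=1,f=2) a[fast]=0 → fast++
(s=1,f=3) a[fast]=0 → fast++
(s=1,f=4) a[fast]=0 → fast++
(s=1,f=5) a[fast]=3≠0 swap→a[1]=3 → slow++,fast++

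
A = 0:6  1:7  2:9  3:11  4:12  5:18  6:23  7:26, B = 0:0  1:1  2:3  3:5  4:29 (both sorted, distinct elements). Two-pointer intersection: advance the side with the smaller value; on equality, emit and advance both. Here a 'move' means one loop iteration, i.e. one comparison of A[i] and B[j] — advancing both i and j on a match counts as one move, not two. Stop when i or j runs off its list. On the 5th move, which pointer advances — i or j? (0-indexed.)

[i=0,j=0] 6>0 → j++
[i=0,j=1] 6>1 → j++
[i=0,j=2] 6>3 → j++
[i=0,j=3] 6>5 → j++
[i=0,j=4] 6<29 → i++

i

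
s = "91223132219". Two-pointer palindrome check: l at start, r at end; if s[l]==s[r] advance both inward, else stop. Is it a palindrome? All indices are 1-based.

palindrome

[1,11] '9'=='9' → l++,r--
[2,10] '1'=='1' → l++,r--
[3,9] '2'=='2' → l++,r--
[4,8] '2'=='2' → l++,r--
[5,7] '3'=='3' → l++,r--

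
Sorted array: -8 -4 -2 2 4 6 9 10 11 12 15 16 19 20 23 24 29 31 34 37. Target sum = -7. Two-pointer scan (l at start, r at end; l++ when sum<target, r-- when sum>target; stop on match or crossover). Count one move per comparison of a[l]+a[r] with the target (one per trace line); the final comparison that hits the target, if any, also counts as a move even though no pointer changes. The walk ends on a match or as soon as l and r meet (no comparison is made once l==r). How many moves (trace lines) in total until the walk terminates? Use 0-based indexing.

[0,19] -8+37=29 >-7 → r--
[0,18] -8+34=26 >-7 → r--
[0,17] -8+31=23 >-7 → r--
[0,16] -8+29=21 >-7 → r--
[0,15] -8+24=16 >-7 → r--
[0,14] -8+23=15 >-7 → r--
[0,13] -8+20=12 >-7 → r--
[0,12] -8+19=11 >-7 → r--
[0,11] -8+16=8 >-7 → r--
[0,10] -8+15=7 >-7 → r--
[0,9] -8+12=4 >-7 → r--
[0,8] -8+11=3 >-7 → r--
[0,7] -8+10=2 >-7 → r--
[0,6] -8+9=1 >-7 → r--
[0,5] -8+6=-2 >-7 → r--
[0,4] -8+4=-4 >-7 → r--
[0,3] -8+2=-6 >-7 → r--
[0,2] -8+-2=-10 <-7 → l++
[1,2] -4+-2=-6 >-7 → r--

19 moves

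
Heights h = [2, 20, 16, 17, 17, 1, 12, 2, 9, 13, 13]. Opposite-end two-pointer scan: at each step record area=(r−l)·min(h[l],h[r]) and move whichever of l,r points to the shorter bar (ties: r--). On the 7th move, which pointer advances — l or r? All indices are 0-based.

r

l=0 r=10: min(2,13)*10=20 best=20 *, l++
l=1 r=10: min(20,13)*9=117 best=117 *, r--
l=1 r=9: min(20,13)*8=104 best=117, r--
l=1 r=8: min(20,9)*7=63 best=117, r--
l=1 r=7: min(20,2)*6=12 best=117, r--
l=1 r=6: min(20,12)*5=60 best=117, r--
l=1 r=5: min(20,1)*4=4 best=117, r--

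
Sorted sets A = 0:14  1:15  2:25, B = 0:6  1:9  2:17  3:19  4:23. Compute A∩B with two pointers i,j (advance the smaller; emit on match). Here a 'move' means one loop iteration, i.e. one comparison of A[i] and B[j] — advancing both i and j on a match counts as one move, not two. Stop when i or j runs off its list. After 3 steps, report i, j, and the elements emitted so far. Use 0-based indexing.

i=0 j=0: 14>6, j++
i=0 j=1: 14>9, j++
i=0 j=2: 14<17, i++

i=1, j=2, emitted=[]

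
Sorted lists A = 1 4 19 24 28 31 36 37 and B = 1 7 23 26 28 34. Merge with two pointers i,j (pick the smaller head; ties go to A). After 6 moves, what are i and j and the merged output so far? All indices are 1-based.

i=1 j=1: A[i]=1<=B[j]=1 take 1, i++
i=2 j=1: A[i]=4>B[j]=1 take 1, j++
i=2 j=2: A[i]=4<=B[j]=7 take 4, i++
i=3 j=2: A[i]=19>B[j]=7 take 7, j++
i=3 j=3: A[i]=19<=B[j]=23 take 19, i++
i=4 j=3: A[i]=24>B[j]=23 take 23, j++

i=4, j=4, merged so far=[1, 1, 4, 7, 19, 23]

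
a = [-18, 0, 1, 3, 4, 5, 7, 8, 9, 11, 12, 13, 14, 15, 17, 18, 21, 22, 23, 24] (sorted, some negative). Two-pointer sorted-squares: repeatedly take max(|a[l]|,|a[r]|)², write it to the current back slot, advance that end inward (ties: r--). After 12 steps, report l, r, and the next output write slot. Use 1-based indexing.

l=2, r=9, next write slot=8

l=1 r=20: |-18|<=|24| out[20]=576, r--
l=1 r=19: |-18|<=|23| out[19]=529, r--
l=1 r=18: |-18|<=|22| out[18]=484, r--
l=1 r=17: |-18|<=|21| out[17]=441, r--
l=1 r=16: |-18|<=|18| out[16]=324, r--
l=1 r=15: |-18|>|17| out[15]=324, l++
l=2 r=15: |0|<=|17| out[14]=289, r--
l=2 r=14: |0|<=|15| out[13]=225, r--
l=2 r=13: |0|<=|14| out[12]=196, r--
l=2 r=12: |0|<=|13| out[11]=169, r--
l=2 r=11: |0|<=|12| out[10]=144, r--
l=2 r=10: |0|<=|11| out[9]=121, r--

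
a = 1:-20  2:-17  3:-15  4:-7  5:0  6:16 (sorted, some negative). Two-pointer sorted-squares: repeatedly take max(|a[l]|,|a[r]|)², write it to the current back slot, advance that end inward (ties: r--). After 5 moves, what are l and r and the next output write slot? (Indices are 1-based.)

l=5, r=5, next write slot=1

[1,6] |-20|>|16| out[6]=400 → l++
[2,6] |-17|>|16| out[5]=289 → l++
[3,6] |-15|<=|16| out[4]=256 → r--
[3,5] |-15|>|0| out[3]=225 → l++
[4,5] |-7|>|0| out[2]=49 → l++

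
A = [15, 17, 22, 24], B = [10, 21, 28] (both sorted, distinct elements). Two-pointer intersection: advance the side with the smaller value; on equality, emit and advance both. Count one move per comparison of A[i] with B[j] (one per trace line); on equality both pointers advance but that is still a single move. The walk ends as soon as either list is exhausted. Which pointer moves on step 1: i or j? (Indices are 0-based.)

j

[i=0,j=0] 15>10 → j++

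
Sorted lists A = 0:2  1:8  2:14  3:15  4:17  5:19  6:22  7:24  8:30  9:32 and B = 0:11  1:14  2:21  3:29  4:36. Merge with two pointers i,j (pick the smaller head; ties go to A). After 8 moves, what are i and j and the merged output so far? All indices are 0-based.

i=6, j=2, merged so far=[2, 8, 11, 14, 14, 15, 17, 19]

i=0 j=0: A[i]=2<=B[j]=11 take 2, i++
i=1 j=0: A[i]=8<=B[j]=11 take 8, i++
i=2 j=0: A[i]=14>B[j]=11 take 11, j++
i=2 j=1: A[i]=14<=B[j]=14 take 14, i++
i=3 j=1: A[i]=15>B[j]=14 take 14, j++
i=3 j=2: A[i]=15<=B[j]=21 take 15, i++
i=4 j=2: A[i]=17<=B[j]=21 take 17, i++
i=5 j=2: A[i]=19<=B[j]=21 take 19, i++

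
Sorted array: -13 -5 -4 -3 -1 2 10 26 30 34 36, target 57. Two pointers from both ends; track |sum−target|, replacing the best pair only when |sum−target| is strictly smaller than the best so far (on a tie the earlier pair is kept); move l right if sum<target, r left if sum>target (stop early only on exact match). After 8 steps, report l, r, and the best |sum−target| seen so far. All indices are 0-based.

l=7, r=9, best |Δ|=5

[0,10] -13+36=23 d=34 * → l++
[1,10] -5+36=31 d=26 * → l++
[2,10] -4+36=32 d=25 * → l++
[3,10] -3+36=33 d=24 * → l++
[4,10] -1+36=35 d=22 * → l++
[5,10] 2+36=38 d=19 * → l++
[6,10] 10+36=46 d=11 * → l++
[7,10] 26+36=62 d=5 * → r--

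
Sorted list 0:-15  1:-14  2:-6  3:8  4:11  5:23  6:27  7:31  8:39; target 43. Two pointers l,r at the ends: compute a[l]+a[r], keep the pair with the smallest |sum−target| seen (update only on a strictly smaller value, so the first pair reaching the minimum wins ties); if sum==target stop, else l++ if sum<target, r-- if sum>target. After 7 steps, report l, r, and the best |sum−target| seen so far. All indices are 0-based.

l=5, r=6, best |Δ|=1

[0,8] -15+39=24 d=19 * → l++
[1,8] -14+39=25 d=18 * → l++
[2,8] -6+39=33 d=10 * → l++
[3,8] 8+39=47 d=4 * → r--
[3,7] 8+31=39 d=4 → l++
[4,7] 11+31=42 d=1 * → l++
[5,7] 23+31=54 d=11 → r--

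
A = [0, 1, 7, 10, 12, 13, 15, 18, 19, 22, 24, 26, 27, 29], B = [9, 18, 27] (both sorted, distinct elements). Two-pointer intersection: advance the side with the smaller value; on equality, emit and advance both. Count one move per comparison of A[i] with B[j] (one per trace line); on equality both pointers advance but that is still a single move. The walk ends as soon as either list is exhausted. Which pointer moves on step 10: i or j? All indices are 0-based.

i

[i=0,j=0] 0<9 → i++
[i=1,j=0] 1<9 → i++
[i=2,j=0] 7<9 → i++
[i=3,j=0] 10>9 → j++
[i=3,j=1] 10<18 → i++
[i=4,j=1] 12<18 → i++
[i=5,j=1] 13<18 → i++
[i=6,j=1] 15<18 → i++
[i=7,j=1] 18==18 emit → i++,j++
[i=8,j=2] 19<27 → i++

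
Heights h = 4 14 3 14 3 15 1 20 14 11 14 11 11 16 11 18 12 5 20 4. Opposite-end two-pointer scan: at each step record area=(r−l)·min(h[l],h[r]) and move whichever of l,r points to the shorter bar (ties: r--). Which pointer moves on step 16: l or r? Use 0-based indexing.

l=0 r=19: min(4,4)*19=76 best=76 *, r--
l=0 r=18: min(4,20)*18=72 best=76, l++
l=1 r=18: min(14,20)*17=238 best=238 *, l++
l=2 r=18: min(3,20)*16=48 best=238, l++
l=3 r=18: min(14,20)*15=210 best=238, l++
l=4 r=18: min(3,20)*14=42 best=238, l++
l=5 r=18: min(15,20)*13=195 best=238, l++
l=6 r=18: min(1,20)*12=12 best=238, l++
l=7 r=18: min(20,20)*11=220 best=238, r--
l=7 r=17: min(20,5)*10=50 best=238, r--
l=7 r=16: min(20,12)*9=108 best=238, r--
l=7 r=15: min(20,18)*8=144 best=238, r--
l=7 r=14: min(20,11)*7=77 best=238, r--
l=7 r=13: min(20,16)*6=96 best=238, r--
l=7 r=12: min(20,11)*5=55 best=238, r--
l=7 r=11: min(20,11)*4=44 best=238, r--

r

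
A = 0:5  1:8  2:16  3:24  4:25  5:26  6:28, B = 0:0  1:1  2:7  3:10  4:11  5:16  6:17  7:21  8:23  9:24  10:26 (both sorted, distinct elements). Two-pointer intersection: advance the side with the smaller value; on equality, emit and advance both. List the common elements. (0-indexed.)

intersection = [16, 24, 26]

[i=0,j=0] 5>0 → j++
[i=0,j=1] 5>1 → j++
[i=0,j=2] 5<7 → i++
[i=1,j=2] 8>7 → j++
[i=1,j=3] 8<10 → i++
[i=2,j=3] 16>10 → j++
[i=2,j=4] 16>11 → j++
[i=2,j=5] 16==16 emit → i++,j++
[i=3,j=6] 24>17 → j++
[i=3,j=7] 24>21 → j++
[i=3,j=8] 24>23 → j++
[i=3,j=9] 24==24 emit → i++,j++
[i=4,j=10] 25<26 → i++
[i=5,j=10] 26==26 emit → i++,j++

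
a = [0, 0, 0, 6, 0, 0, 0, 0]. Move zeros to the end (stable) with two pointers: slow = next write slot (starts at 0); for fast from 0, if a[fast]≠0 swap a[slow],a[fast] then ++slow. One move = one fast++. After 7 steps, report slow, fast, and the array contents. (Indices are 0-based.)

slow=1, fast=7, a=[6, 0, 0, 0, 0, 0, 0, 0]

(s=0,f=0) a[fast]=0 → fast++
(s=0,f=1) a[fast]=0 → fast++
(s=0,f=2) a[fast]=0 → fast++
(s=0,f=3) a[fast]=6≠0 swap→a[0]=6 → slow++,fast++
(s=1,f=4) a[fast]=0 → fast++
(s=1,f=5) a[fast]=0 → fast++
(s=1,f=6) a[fast]=0 → fast++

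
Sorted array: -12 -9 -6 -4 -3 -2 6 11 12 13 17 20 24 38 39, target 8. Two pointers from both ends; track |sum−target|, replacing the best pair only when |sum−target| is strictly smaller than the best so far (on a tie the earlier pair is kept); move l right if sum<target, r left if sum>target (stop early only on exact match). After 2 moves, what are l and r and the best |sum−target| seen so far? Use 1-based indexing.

l=1, r=13, best |Δ|=18

[1,15] -12+39=27 d=19 * → r--
[1,14] -12+38=26 d=18 * → r--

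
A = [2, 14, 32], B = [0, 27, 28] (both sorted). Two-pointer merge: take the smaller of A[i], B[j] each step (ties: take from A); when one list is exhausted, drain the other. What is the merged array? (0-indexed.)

[i=0,j=0] A[i]=2>B[j]=0 take 0 → j++
[i=0,j=1] A[i]=2<=B[j]=27 take 2 → i++
[i=1,j=1] A[i]=14<=B[j]=27 take 14 → i++
[i=2,j=1] A[i]=32>B[j]=27 take 27 → j++
[i=2,j=2] A[i]=32>B[j]=28 take 28 → j++
[i=2,j=3] B done, take A[i]=32 → i++

[0, 2, 14, 27, 28, 32]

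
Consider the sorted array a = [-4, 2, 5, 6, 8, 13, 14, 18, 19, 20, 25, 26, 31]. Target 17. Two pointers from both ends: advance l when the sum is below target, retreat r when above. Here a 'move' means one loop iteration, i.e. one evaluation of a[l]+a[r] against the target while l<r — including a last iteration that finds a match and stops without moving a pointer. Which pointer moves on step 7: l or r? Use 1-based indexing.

r

[1,13] -4+31=27 >17 → r--
[1,12] -4+26=22 >17 → r--
[1,11] -4+25=21 >17 → r--
[1,10] -4+20=16 <17 → l++
[2,10] 2+20=22 >17 → r--
[2,9] 2+19=21 >17 → r--
[2,8] 2+18=20 >17 → r--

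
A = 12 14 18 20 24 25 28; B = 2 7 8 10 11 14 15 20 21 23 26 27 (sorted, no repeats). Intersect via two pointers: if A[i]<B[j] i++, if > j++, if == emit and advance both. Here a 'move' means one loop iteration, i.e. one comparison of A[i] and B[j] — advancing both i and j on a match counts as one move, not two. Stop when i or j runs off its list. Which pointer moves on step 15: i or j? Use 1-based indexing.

j

i=1 j=1: 12>2, j++
i=1 j=2: 12>7, j++
i=1 j=3: 12>8, j++
i=1 j=4: 12>10, j++
i=1 j=5: 12>11, j++
i=1 j=6: 12<14, i++
i=2 j=6: 14==14 emit, i++,j++
i=3 j=7: 18>15, j++
i=3 j=8: 18<20, i++
i=4 j=8: 20==20 emit, i++,j++
i=5 j=9: 24>21, j++
i=5 j=10: 24>23, j++
i=5 j=11: 24<26, i++
i=6 j=11: 25<26, i++
i=7 j=11: 28>26, j++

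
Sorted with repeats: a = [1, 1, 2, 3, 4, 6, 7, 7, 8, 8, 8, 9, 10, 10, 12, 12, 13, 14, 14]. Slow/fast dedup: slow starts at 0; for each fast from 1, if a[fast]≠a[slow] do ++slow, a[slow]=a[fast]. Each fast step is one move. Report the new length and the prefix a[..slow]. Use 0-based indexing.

length 12; prefix = [1, 2, 3, 4, 6, 7, 8, 9, 10, 12, 13, 14]

slow=0 fast=1: a[fast]=1=a[slow] dup, fast++
slow=0 fast=2: a[fast]=2≠a[slow]=1 write a[1]=2, slow++,fast++
slow=1 fast=3: a[fast]=3≠a[slow]=2 write a[2]=3, slow++,fast++
slow=2 fast=4: a[fast]=4≠a[slow]=3 write a[3]=4, slow++,fast++
slow=3 fast=5: a[fast]=6≠a[slow]=4 write a[4]=6, slow++,fast++
slow=4 fast=6: a[fast]=7≠a[slow]=6 write a[5]=7, slow++,fast++
slow=5 fast=7: a[fast]=7=a[slow] dup, fast++
slow=5 fast=8: a[fast]=8≠a[slow]=7 write a[6]=8, slow++,fast++
slow=6 fast=9: a[fast]=8=a[slow] dup, fast++
slow=6 fast=10: a[fast]=8=a[slow] dup, fast++
slow=6 fast=11: a[fast]=9≠a[slow]=8 write a[7]=9, slow++,fast++
slow=7 fast=12: a[fast]=10≠a[slow]=9 write a[8]=10, slow++,fast++
slow=8 fast=13: a[fast]=10=a[slow] dup, fast++
slow=8 fast=14: a[fast]=12≠a[slow]=10 write a[9]=12, slow++,fast++
slow=9 fast=15: a[fast]=12=a[slow] dup, fast++
slow=9 fast=16: a[fast]=13≠a[slow]=12 write a[10]=13, slow++,fast++
slow=10 fast=17: a[fast]=14≠a[slow]=13 write a[11]=14, slow++,fast++
slow=11 fast=18: a[fast]=14=a[slow] dup, fast++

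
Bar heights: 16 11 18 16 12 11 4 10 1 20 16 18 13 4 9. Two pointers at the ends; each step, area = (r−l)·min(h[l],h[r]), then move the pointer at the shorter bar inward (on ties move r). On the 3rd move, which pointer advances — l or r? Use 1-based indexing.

[1,15] min(16,9)*14=126 best=126 * → r--
[1,14] min(16,4)*13=52 best=126 → r--
[1,13] min(16,13)*12=156 best=156 * → r--

r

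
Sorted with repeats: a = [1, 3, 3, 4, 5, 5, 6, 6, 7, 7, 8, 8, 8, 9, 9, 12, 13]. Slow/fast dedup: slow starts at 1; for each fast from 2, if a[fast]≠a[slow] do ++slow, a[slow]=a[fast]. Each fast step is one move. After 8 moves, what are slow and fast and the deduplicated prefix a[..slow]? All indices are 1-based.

slow=1 fast=2: a[fast]=3≠a[slow]=1 write a[2]=3, slow++,fast++
slow=2 fast=3: a[fast]=3=a[slow] dup, fast++
slow=2 fast=4: a[fast]=4≠a[slow]=3 write a[3]=4, slow++,fast++
slow=3 fast=5: a[fast]=5≠a[slow]=4 write a[4]=5, slow++,fast++
slow=4 fast=6: a[fast]=5=a[slow] dup, fast++
slow=4 fast=7: a[fast]=6≠a[slow]=5 write a[5]=6, slow++,fast++
slow=5 fast=8: a[fast]=6=a[slow] dup, fast++
slow=5 fast=9: a[fast]=7≠a[slow]=6 write a[6]=7, slow++,fast++

slow=6, fast=10, prefix=[1, 3, 4, 5, 6, 7]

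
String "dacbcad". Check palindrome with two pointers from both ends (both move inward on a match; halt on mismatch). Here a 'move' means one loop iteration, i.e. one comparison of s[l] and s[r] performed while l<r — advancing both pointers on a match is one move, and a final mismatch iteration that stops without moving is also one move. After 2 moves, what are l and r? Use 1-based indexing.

l=1 r=7: 'd'=='d', l++,r--
l=2 r=6: 'a'=='a', l++,r--

l=3, r=5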